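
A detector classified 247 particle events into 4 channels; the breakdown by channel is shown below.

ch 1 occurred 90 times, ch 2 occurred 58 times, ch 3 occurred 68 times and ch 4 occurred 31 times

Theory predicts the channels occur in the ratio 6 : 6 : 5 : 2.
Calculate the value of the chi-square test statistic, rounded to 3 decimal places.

Ratio total = 19. Expected counts: 247×6/19 = 78, 247×6/19 = 78, 247×5/19 = 65, 247×2/19 = 26.
cat         O        E   (O−E)²/E
ch 1       90       78     1.8462
ch 2       58       78     5.1282
ch 3       68       65     0.1385
ch 4       31       26     0.9615
Sum = 8.074

8.074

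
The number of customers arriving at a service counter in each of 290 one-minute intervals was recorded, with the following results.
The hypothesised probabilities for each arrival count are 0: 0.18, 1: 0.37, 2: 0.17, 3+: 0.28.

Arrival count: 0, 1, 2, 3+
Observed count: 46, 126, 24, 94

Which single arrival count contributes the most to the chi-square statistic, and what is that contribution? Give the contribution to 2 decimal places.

2, 12.98

Expected counts E_i = n·p_i: 290×0.18 = 52.2, 290×0.37 = 107.3, 290×0.17 = 49.3, 290×0.28 = 81.2.
χ² = (46−52.2)²/52.2 + (126−107.3)²/107.3 + (24−49.3)²/49.3 + (94−81.2)²/81.2
   = 0.736 + 3.259 + 12.984 + 2.018
The largest term is for 2: 12.98.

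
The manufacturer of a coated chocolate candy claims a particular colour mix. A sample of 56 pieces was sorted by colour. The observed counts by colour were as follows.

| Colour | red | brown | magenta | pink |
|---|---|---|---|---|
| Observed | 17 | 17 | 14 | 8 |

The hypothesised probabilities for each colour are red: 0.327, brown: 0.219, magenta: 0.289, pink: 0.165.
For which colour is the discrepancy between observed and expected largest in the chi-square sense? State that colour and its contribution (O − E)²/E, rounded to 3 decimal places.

brown, 1.829

Expected counts E_i = n·p_i: 56×0.327 = 18.312, 56×0.219 = 12.264, 56×0.289 = 16.184, 56×0.165 = 9.24.
cat          O        E   (O−E)²/E
red         17   18.312     0.0940
brown       17   12.264     1.8289
magenta     14   16.184     0.2947
pink         8     9.24     0.1664
The largest term is for brown: 1.829.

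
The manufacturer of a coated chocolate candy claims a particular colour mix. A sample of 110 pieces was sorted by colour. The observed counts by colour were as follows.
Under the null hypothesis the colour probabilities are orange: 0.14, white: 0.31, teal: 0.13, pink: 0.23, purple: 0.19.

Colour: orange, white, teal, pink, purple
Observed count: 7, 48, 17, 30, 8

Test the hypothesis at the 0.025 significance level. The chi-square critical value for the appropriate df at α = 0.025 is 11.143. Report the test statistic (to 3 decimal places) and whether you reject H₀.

19.593; reject

Expected counts E_i = n·p_i: 110×0.14 = 15.4, 110×0.31 = 34.1, 110×0.13 = 14.3, 110×0.23 = 25.3, 110×0.19 = 20.9.
orange: (7 − 15.4)²/15.4 = 70.56/15.4 = 4.5818
white: (48 − 34.1)²/34.1 = 193.21/34.1 = 5.6660
teal: (17 − 14.3)²/14.3 = 7.29/14.3 = 0.5098
pink: (30 − 25.3)²/25.3 = 22.09/25.3 = 0.8731
purple: (8 − 20.9)²/20.9 = 166.41/20.9 = 7.9622
Sum = 19.593
df = 4. Since 19.593 > 11.143, we reject H₀.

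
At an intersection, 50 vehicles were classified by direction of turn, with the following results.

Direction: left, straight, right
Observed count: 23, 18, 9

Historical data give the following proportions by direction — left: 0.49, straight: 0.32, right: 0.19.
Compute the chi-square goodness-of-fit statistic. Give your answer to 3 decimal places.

0.368

Expected counts E_i = n·p_i: 50×0.49 = 24.5, 50×0.32 = 16, 50×0.19 = 9.5.
χ² = (23−24.5)²/24.5 + (18−16)²/16 + (9−9.5)²/9.5
   = 0.0918 + 0.2500 + 0.0263
Sum = 0.368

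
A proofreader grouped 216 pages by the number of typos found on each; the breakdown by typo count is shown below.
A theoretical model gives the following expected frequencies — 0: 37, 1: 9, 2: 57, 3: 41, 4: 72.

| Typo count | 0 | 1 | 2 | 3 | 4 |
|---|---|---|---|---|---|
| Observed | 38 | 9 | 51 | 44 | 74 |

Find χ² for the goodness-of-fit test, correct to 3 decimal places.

0.934

cat         O        E   (O−E)²/E
0          38       37     0.0270
1           9        9     0.0000
2          51       57     0.6316
3          44       41     0.2195
4          74       72     0.0556
Sum = 0.934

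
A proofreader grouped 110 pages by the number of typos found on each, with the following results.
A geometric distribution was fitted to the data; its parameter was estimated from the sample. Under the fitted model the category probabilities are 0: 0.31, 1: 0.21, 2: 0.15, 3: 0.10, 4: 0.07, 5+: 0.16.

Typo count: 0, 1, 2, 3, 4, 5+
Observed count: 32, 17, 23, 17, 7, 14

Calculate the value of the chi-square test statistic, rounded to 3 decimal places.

8.373

Expected counts E_i = n·p_i: 110×0.31 = 34.1, 110×0.21 = 23.1, 110×0.15 = 16.5, 110×0.10 = 11, 110×0.07 = 7.7, 110×0.16 = 17.6.
χ² = (32−34.1)²/34.1 + (17−23.1)²/23.1 + (23−16.5)²/16.5 + (17−11)²/11 + (7−7.7)²/7.7 + (14−17.6)²/17.6
   = 0.1293 + 1.6108 + 2.5606 + 3.2727 + 0.0636 + 0.7364
Sum = 8.373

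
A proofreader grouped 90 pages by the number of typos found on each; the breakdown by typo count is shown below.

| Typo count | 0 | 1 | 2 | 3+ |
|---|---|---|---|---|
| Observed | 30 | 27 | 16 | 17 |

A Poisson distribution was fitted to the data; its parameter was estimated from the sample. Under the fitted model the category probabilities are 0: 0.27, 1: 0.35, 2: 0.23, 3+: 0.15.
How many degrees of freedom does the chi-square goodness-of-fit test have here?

2

There are k = 4 categories and 1 parameter estimated from the data, so df = 4 − 1 − 1 = 2.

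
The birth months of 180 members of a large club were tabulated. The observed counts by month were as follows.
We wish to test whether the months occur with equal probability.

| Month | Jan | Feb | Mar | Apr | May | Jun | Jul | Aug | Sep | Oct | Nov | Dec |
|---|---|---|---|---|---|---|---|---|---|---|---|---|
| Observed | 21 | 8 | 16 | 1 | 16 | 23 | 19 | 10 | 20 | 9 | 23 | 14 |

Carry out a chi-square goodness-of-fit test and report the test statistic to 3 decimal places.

34.267

Expected count for each of the 12 categories: 180/12 = 15.
Jan: (21 − 15)²/15 = 36/15 = 2.4000
Feb: (8 − 15)²/15 = 49/15 = 3.2667
Mar: (16 − 15)²/15 = 1/15 = 0.0667
Apr: (1 − 15)²/15 = 196/15 = 13.0667
May: (16 − 15)²/15 = 1/15 = 0.0667
Jun: (23 − 15)²/15 = 64/15 = 4.2667
Jul: (19 − 15)²/15 = 16/15 = 1.0667
Aug: (10 − 15)²/15 = 25/15 = 1.6667
Sep: (20 − 15)²/15 = 25/15 = 1.6667
Oct: (9 − 15)²/15 = 36/15 = 2.4000
Nov: (23 − 15)²/15 = 64/15 = 4.2667
Dec: (14 − 15)²/15 = 1/15 = 0.0667
Sum = 34.267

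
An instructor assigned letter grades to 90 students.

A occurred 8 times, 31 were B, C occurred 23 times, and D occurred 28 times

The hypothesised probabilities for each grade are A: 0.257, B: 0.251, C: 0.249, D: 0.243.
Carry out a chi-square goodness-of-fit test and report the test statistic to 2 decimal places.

Expected counts E_i = n·p_i: 90×0.257 = 23.13, 90×0.251 = 22.59, 90×0.249 = 22.41, 90×0.243 = 21.87.
χ² = (8−23.13)²/23.13 + (31−22.59)²/22.59 + (23−22.41)²/22.41 + (28−21.87)²/21.87
   = 9.897 + 3.131 + 0.016 + 1.718
Sum = 14.76

14.76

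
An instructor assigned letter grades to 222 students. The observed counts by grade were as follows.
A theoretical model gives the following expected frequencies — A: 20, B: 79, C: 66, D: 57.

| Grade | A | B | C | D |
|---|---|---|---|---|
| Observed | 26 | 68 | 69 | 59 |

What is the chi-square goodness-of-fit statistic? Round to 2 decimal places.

cat         O        E   (O−E)²/E
A          26       20      1.800
B          68       79      1.532
C          69       66      0.136
D          59       57      0.070
Sum = 3.54

3.54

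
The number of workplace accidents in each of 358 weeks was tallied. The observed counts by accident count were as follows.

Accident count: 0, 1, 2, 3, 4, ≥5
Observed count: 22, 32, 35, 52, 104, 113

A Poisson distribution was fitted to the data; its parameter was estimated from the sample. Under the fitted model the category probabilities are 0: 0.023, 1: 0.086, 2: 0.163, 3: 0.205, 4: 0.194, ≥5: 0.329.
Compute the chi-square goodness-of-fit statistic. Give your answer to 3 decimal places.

Expected counts E_i = n·p_i: 358×0.023 = 8.234, 358×0.086 = 30.788, 358×0.163 = 58.354, 358×0.205 = 73.39, 358×0.194 = 69.452, 358×0.329 = 117.782.
cat         O        E   (O−E)²/E
0          22    8.234    23.0147
1          32   30.788     0.0477
2          35   58.354     9.3466
3          52    73.39     6.2343
4         104   69.452    17.1855
≥5        113  117.782     0.1942
Sum = 56.023

56.023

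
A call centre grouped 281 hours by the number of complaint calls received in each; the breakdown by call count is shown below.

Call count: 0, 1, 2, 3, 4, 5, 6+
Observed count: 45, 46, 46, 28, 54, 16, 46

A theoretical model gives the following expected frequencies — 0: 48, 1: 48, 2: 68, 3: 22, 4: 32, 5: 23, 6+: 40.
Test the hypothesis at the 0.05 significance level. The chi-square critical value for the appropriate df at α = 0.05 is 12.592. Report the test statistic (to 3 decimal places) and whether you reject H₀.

27.180; reject

χ² = (45−48)²/48 + (46−48)²/48 + (46−68)²/68 + (28−22)²/22 + (54−32)²/32 + (16−23)²/23 + (46−40)²/40
   = 0.1875 + 0.0833 + 7.1176 + 1.6364 + 15.1250 + 2.1304 + 0.9000
Sum = 27.180
df = 6. Since 27.180 > 12.592, we reject H₀.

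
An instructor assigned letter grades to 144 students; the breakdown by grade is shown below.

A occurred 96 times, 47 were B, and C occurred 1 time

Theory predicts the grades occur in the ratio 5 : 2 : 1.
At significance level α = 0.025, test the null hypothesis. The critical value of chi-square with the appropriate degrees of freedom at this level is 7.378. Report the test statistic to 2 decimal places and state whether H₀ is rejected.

Ratio total = 8. Expected counts: 144×5/8 = 90, 144×2/8 = 36, 144×1/8 = 18.
cat         O        E   (O−E)²/E
A          96       90      0.400
B          47       36      3.361
C           1       18     16.056
Sum = 19.82
df = 2. Since 19.82 > 7.378, we reject H₀.

19.82; reject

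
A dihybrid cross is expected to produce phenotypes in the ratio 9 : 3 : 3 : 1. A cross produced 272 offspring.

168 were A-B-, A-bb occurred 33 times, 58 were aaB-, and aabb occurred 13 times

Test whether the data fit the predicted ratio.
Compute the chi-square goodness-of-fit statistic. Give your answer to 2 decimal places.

9.73

Ratio total = 16. Expected counts: 272×9/16 = 153, 272×3/16 = 51, 272×3/16 = 51, 272×1/16 = 17.
χ² = (168−153)²/153 + (33−51)²/51 + (58−51)²/51 + (13−17)²/17
   = 1.471 + 6.353 + 0.961 + 0.941
Sum = 9.73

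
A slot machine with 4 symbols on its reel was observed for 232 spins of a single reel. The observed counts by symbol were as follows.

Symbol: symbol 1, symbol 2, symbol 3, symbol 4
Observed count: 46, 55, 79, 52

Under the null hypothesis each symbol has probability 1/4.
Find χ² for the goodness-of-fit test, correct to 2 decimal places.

10.86

Under H₀ each category has probability 1/4, so each expected count is 232/4 = 58.
symbol 1: (46 − 58)²/58 = 144/58 = 2.483
symbol 2: (55 − 58)²/58 = 9/58 = 0.155
symbol 3: (79 − 58)²/58 = 441/58 = 7.603
symbol 4: (52 − 58)²/58 = 36/58 = 0.621
Sum = 10.86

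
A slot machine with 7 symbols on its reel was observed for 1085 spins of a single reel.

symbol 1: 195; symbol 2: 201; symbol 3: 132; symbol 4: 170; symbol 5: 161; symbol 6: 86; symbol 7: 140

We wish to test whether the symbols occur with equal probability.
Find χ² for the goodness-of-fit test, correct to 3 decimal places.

61.239

Under H₀ each category has probability 1/7, so each expected count is 1085/7 = 155.
cat           O        E   (O−E)²/E
symbol 1    195      155    10.3226
symbol 2    201      155    13.6516
symbol 3    132      155     3.4129
symbol 4    170      155     1.4516
symbol 5    161      155     0.2323
symbol 6     86      155    30.7161
symbol 7    140      155     1.4516
Sum = 61.239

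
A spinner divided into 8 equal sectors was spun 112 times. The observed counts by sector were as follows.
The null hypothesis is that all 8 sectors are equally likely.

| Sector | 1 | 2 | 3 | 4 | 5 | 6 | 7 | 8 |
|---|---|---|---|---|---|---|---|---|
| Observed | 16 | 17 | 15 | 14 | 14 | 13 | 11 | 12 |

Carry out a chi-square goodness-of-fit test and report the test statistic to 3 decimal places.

2.000

Under H₀ each category has probability 1/8, so each expected count is 112/8 = 14.
1: (16 − 14)²/14 = 4/14 = 0.2857
2: (17 − 14)²/14 = 9/14 = 0.6429
3: (15 − 14)²/14 = 1/14 = 0.0714
4: (14 − 14)²/14 = 0/14 = 0.0000
5: (14 − 14)²/14 = 0/14 = 0.0000
6: (13 − 14)²/14 = 1/14 = 0.0714
7: (11 − 14)²/14 = 9/14 = 0.6429
8: (12 − 14)²/14 = 4/14 = 0.2857
Sum = 2.000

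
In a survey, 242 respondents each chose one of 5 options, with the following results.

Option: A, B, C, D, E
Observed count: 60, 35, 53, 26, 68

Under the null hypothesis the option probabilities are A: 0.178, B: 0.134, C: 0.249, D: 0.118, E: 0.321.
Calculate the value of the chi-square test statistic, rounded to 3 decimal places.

Expected counts E_i = n·p_i: 242×0.178 = 43.076, 242×0.134 = 32.428, 242×0.249 = 60.258, 242×0.118 = 28.556, 242×0.321 = 77.682.
A: (60 − 43.076)²/43.076 = 286.421776/43.076 = 6.6492
B: (35 − 32.428)²/32.428 = 6.615184/32.428 = 0.2040
C: (53 − 60.258)²/60.258 = 52.678564/60.258 = 0.8742
D: (26 − 28.556)²/28.556 = 6.533136/28.556 = 0.2288
E: (68 − 77.682)²/77.682 = 93.741124/77.682 = 1.2067
Sum = 9.163

9.163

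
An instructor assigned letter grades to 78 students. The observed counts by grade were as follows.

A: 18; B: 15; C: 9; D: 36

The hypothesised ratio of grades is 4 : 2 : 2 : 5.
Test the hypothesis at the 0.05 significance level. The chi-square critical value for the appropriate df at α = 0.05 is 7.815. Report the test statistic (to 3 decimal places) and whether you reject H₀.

4.200; do not reject

Ratio total = 13. Expected counts: 78×4/13 = 24, 78×2/13 = 12, 78×2/13 = 12, 78×5/13 = 30.
A: (18 − 24)²/24 = 36/24 = 1.5000
B: (15 − 12)²/12 = 9/12 = 0.7500
C: (9 − 12)²/12 = 9/12 = 0.7500
D: (36 − 30)²/30 = 36/30 = 1.2000
Sum = 4.200
df = 3. Since 4.200 < 7.815, we do not reject H₀.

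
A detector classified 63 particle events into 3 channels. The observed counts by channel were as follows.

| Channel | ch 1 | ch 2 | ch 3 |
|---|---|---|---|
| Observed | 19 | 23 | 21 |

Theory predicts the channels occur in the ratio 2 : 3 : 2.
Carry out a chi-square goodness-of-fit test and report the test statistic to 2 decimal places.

Ratio total = 7. Expected counts: 63×2/7 = 18, 63×3/7 = 27, 63×2/7 = 18.
cat         O        E   (O−E)²/E
ch 1       19       18      0.056
ch 2       23       27      0.593
ch 3       21       18      0.500
Sum = 1.15

1.15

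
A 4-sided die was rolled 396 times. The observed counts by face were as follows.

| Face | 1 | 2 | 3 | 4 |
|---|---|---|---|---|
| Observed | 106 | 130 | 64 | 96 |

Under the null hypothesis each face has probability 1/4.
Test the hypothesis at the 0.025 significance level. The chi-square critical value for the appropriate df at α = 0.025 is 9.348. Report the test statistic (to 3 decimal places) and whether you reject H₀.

22.667; reject

Expected count for each of the 4 categories: 396/4 = 99.
1: (106 − 99)²/99 = 49/99 = 0.4949
2: (130 − 99)²/99 = 961/99 = 9.7071
3: (64 − 99)²/99 = 1225/99 = 12.3737
4: (96 − 99)²/99 = 9/99 = 0.0909
Sum = 22.667
df = 3. Since 22.667 > 9.348, we reject H₀.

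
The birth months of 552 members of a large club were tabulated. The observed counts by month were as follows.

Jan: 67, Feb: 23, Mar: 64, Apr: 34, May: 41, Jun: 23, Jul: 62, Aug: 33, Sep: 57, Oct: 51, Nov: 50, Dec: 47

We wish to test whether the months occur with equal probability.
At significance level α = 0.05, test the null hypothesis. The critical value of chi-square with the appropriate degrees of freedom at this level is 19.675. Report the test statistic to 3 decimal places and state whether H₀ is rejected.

Under H₀ each category has probability 1/12, so each expected count is 552/12 = 46.
cat         O        E   (O−E)²/E
Jan        67       46     9.5870
Feb        23       46    11.5000
Mar        64       46     7.0435
Apr        34       46     3.1304
May        41       46     0.5435
Jun        23       46    11.5000
Jul        62       46     5.5652
Aug        33       46     3.6739
Sep        57       46     2.6304
Oct        51       46     0.5435
Nov        50       46     0.3478
Dec        47       46     0.0217
Sum = 56.087
df = 11. Since 56.087 > 19.675, we reject H₀.

56.087; reject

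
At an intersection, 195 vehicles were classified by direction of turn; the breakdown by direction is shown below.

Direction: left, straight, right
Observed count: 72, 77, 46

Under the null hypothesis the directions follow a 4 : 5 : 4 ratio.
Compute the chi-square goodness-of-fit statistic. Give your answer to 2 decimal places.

5.72

Ratio total = 13. Expected counts: 195×4/13 = 60, 195×5/13 = 75, 195×4/13 = 60.
left: (72 − 60)²/60 = 144/60 = 2.400
straight: (77 − 75)²/75 = 4/75 = 0.053
right: (46 − 60)²/60 = 196/60 = 3.267
Sum = 5.72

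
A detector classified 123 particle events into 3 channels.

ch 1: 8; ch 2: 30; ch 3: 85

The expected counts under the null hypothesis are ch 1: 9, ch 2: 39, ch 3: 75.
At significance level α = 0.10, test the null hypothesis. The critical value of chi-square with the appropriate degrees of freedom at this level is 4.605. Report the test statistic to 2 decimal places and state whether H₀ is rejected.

cat         O        E   (O−E)²/E
ch 1        8        9      0.111
ch 2       30       39      2.077
ch 3       85       75      1.333
Sum = 3.52
df = 2. Since 3.52 < 4.605, we do not reject H₀.

3.52; do not reject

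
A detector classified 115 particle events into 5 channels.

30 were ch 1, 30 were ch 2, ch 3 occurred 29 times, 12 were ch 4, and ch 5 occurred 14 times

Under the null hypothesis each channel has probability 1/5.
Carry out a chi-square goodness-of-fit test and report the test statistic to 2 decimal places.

Expected count for each of the 5 categories: 115/5 = 23.
cat         O        E   (O−E)²/E
ch 1       30       23      2.130
ch 2       30       23      2.130
ch 3       29       23      1.565
ch 4       12       23      5.261
ch 5       14       23      3.522
Sum = 14.61

14.61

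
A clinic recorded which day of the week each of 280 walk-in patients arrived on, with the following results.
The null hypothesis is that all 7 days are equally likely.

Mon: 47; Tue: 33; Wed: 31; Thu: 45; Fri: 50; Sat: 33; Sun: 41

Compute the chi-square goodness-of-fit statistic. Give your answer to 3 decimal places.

8.850

Expected count for each of the 7 categories: 280/7 = 40.
χ² = (47−40)²/40 + (33−40)²/40 + (31−40)²/40 + (45−40)²/40 + (50−40)²/40 + (33−40)²/40 + (41−40)²/40
   = 1.2250 + 1.2250 + 2.0250 + 0.6250 + 2.5000 + 1.2250 + 0.0250
Sum = 8.850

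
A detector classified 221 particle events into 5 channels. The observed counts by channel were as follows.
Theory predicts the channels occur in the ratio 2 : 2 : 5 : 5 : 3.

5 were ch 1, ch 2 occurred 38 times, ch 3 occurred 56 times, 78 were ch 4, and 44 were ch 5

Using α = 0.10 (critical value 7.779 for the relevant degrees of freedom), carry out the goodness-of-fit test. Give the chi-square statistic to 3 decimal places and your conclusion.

Ratio total = 17. Expected counts: 221×2/17 = 26, 221×2/17 = 26, 221×5/17 = 65, 221×5/17 = 65, 221×3/17 = 39.
χ² = (5−26)²/26 + (38−26)²/26 + (56−65)²/65 + (78−65)²/65 + (44−39)²/39
   = 16.9615 + 5.5385 + 1.2462 + 2.6000 + 0.6410
Sum = 26.987
df = 4. Since 26.987 > 7.779, we reject H₀.

26.987; reject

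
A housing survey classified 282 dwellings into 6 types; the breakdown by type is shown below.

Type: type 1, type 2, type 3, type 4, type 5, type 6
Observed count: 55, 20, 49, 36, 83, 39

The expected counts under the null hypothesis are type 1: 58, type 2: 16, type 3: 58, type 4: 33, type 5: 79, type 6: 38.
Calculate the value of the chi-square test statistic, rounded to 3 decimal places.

3.053

type 1: (55 − 58)²/58 = 9/58 = 0.1552
type 2: (20 − 16)²/16 = 16/16 = 1.0000
type 3: (49 − 58)²/58 = 81/58 = 1.3966
type 4: (36 − 33)²/33 = 9/33 = 0.2727
type 5: (83 − 79)²/79 = 16/79 = 0.2025
type 6: (39 − 38)²/38 = 1/38 = 0.0263
Sum = 3.053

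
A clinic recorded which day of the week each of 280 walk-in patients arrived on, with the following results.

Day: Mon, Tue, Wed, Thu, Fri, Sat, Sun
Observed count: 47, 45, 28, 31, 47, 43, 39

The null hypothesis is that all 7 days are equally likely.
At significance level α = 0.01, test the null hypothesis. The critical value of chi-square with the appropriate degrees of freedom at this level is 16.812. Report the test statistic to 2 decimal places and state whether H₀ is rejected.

8.95; do not reject

Under H₀ each category has probability 1/7, so each expected count is 280/7 = 40.
χ² = (47−40)²/40 + (45−40)²/40 + (28−40)²/40 + (31−40)²/40 + (47−40)²/40 + (43−40)²/40 + (39−40)²/40
   = 1.225 + 0.625 + 3.600 + 2.025 + 1.225 + 0.225 + 0.025
Sum = 8.95
df = 6. Since 8.95 < 16.812, we do not reject H₀.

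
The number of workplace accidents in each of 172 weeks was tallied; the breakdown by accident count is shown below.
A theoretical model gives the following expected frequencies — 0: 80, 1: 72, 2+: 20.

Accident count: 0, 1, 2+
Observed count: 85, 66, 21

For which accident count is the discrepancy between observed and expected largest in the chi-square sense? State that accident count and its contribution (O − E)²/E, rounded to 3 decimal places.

1, 0.500

0: (85 − 80)²/80 = 25/80 = 0.3125
1: (66 − 72)²/72 = 36/72 = 0.5000
2+: (21 − 20)²/20 = 1/20 = 0.0500
The largest term is for 1: 0.500.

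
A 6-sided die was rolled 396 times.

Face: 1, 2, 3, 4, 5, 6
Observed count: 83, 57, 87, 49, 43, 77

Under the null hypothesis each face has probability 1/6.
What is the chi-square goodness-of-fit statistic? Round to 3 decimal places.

Expected count for each of the 6 categories: 396/6 = 66.
cat         O        E   (O−E)²/E
1          83       66     4.3788
2          57       66     1.2273
3          87       66     6.6818
4          49       66     4.3788
5          43       66     8.0152
6          77       66     1.8333
Sum = 26.515

26.515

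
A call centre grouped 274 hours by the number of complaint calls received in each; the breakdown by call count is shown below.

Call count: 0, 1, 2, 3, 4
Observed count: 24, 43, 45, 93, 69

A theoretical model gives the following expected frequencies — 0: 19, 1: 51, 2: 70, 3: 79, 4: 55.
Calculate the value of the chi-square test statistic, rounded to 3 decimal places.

17.544

χ² = (24−19)²/19 + (43−51)²/51 + (45−70)²/70 + (93−79)²/79 + (69−55)²/55
   = 1.3158 + 1.2549 + 8.9286 + 2.4810 + 3.5636
Sum = 17.544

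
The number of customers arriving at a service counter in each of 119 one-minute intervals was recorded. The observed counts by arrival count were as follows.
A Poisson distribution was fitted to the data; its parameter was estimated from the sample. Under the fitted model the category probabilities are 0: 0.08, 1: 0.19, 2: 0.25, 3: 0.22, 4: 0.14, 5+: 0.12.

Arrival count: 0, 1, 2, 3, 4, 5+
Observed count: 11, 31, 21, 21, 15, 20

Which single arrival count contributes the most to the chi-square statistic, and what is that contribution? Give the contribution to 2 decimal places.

1, 3.11

Expected counts E_i = n·p_i: 119×0.08 = 9.52, 119×0.19 = 22.61, 119×0.25 = 29.75, 119×0.22 = 26.18, 119×0.14 = 16.66, 119×0.12 = 14.28.
χ² = (11−9.52)²/9.52 + (31−22.61)²/22.61 + (21−29.75)²/29.75 + (21−26.18)²/26.18 + (15−16.66)²/16.66 + (20−14.28)²/14.28
   = 0.230 + 3.113 + 2.574 + 1.025 + 0.165 + 2.291
The largest term is for 1: 3.11.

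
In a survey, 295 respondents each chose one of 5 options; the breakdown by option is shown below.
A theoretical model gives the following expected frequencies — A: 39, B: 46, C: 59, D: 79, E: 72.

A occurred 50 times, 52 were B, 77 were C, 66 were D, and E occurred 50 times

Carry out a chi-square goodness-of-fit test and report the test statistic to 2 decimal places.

18.24

A: (50 − 39)²/39 = 121/39 = 3.103
B: (52 − 46)²/46 = 36/46 = 0.783
C: (77 − 59)²/59 = 324/59 = 5.492
D: (66 − 79)²/79 = 169/79 = 2.139
E: (50 − 72)²/72 = 484/72 = 6.722
Sum = 18.24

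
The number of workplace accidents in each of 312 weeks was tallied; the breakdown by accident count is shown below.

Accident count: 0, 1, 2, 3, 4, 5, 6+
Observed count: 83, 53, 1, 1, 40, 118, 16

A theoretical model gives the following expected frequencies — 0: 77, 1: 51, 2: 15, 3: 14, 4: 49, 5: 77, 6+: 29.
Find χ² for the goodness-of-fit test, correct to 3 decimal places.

cat         O        E   (O−E)²/E
0          83       77     0.4675
1          53       51     0.0784
2           1       15    13.0667
3           1       14    12.0714
4          40       49     1.6531
5         118       77    21.8312
6+         16       29     5.8276
Sum = 54.996

54.996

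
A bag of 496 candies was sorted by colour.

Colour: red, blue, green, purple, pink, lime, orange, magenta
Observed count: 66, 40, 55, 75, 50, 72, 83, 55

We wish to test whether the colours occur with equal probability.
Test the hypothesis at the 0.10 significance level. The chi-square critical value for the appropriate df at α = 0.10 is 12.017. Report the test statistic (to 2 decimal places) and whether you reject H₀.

23.42; reject

Expected count for each of the 8 categories: 496/8 = 62.
cat          O        E   (O−E)²/E
red         66       62      0.258
blue        40       62      7.806
green       55       62      0.790
purple      75       62      2.726
pink        50       62      2.323
lime        72       62      1.613
orange      83       62      7.113
magenta     55       62      0.790
Sum = 23.42
df = 7. Since 23.42 > 12.017, we reject H₀.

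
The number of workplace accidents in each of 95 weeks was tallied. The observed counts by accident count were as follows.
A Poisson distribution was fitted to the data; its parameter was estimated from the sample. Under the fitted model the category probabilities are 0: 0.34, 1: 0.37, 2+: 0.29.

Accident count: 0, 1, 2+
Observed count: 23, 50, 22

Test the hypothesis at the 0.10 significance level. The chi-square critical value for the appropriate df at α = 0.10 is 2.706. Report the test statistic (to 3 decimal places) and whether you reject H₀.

Expected counts E_i = n·p_i: 95×0.34 = 32.3, 95×0.37 = 35.15, 95×0.29 = 27.55.
χ² = (23−32.3)²/32.3 + (50−35.15)²/35.15 + (22−27.55)²/27.55
   = 2.6777 + 6.2738 + 1.1181
Sum = 10.070
df = 1. Since 10.070 > 2.706, we reject H₀.

10.070; reject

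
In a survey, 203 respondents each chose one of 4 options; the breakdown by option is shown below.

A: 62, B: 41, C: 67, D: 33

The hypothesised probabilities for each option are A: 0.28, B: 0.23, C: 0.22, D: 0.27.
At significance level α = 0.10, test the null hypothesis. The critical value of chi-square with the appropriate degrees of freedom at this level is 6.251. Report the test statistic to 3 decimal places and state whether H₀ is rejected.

21.015; reject

Expected counts E_i = n·p_i: 203×0.28 = 56.84, 203×0.23 = 46.69, 203×0.22 = 44.66, 203×0.27 = 54.81.
χ² = (62−56.84)²/56.84 + (41−46.69)²/46.69 + (67−44.66)²/44.66 + (33−54.81)²/54.81
   = 0.4684 + 0.6934 + 11.1750 + 8.6786
Sum = 21.015
df = 3. Since 21.015 > 6.251, we reject H₀.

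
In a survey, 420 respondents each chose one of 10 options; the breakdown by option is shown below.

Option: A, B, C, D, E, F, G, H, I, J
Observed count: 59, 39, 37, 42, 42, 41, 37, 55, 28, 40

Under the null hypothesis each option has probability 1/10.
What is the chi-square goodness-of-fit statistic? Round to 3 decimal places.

17.095

Expected count for each of the 10 categories: 420/10 = 42.
cat         O        E   (O−E)²/E
A          59       42     6.8810
B          39       42     0.2143
C          37       42     0.5952
D          42       42     0.0000
E          42       42     0.0000
F          41       42     0.0238
G          37       42     0.5952
H          55       42     4.0238
I          28       42     4.6667
J          40       42     0.0952
Sum = 17.095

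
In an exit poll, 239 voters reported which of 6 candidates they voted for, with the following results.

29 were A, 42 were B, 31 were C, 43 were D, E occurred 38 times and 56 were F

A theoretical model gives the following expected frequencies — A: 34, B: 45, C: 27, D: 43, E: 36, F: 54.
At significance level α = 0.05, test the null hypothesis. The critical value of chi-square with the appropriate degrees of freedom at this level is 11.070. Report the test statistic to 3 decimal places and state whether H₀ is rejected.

1.713; do not reject

A: (29 − 34)²/34 = 25/34 = 0.7353
B: (42 − 45)²/45 = 9/45 = 0.2000
C: (31 − 27)²/27 = 16/27 = 0.5926
D: (43 − 43)²/43 = 0/43 = 0.0000
E: (38 − 36)²/36 = 4/36 = 0.1111
F: (56 − 54)²/54 = 4/54 = 0.0741
Sum = 1.713
df = 5. Since 1.713 < 11.070, we do not reject H₀.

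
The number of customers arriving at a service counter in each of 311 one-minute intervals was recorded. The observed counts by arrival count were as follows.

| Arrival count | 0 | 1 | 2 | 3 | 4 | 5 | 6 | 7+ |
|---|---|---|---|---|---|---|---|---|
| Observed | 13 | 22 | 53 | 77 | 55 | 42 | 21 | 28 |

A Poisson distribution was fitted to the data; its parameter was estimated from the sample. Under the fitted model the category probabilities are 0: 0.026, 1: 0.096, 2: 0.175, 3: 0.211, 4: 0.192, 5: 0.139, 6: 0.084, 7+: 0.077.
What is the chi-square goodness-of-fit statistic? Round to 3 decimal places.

9.162

Expected counts E_i = n·p_i: 311×0.026 = 8.086, 311×0.096 = 29.856, 311×0.175 = 54.425, 311×0.211 = 65.621, 311×0.192 = 59.712, 311×0.139 = 43.229, 311×0.084 = 26.124, 311×0.077 = 23.947.
cat         O        E   (O−E)²/E
0          13    8.086     2.9863
1          22   29.856     2.0671
2          53   54.425     0.0373
3          77   65.621     1.9732
4          55   59.712     0.3718
5          42   43.229     0.0349
6          21   26.124     1.0050
7+         28   23.947     0.6860
Sum = 9.162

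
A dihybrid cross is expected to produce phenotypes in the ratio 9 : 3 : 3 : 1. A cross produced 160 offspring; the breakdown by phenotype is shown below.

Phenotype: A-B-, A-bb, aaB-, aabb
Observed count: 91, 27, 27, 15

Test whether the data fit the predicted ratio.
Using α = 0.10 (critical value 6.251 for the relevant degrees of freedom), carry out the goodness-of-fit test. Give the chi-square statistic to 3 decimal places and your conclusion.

Ratio total = 16. Expected counts: 160×9/16 = 90, 160×3/16 = 30, 160×3/16 = 30, 160×1/16 = 10.
cat         O        E   (O−E)²/E
A-B-       91       90     0.0111
A-bb       27       30     0.3000
aaB-       27       30     0.3000
aabb       15       10     2.5000
Sum = 3.111
df = 3. Since 3.111 < 6.251, we do not reject H₀.

3.111; do not reject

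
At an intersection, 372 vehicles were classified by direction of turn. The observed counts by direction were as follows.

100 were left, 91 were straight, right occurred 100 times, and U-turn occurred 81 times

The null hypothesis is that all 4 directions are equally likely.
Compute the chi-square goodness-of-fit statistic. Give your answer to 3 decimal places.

Expected count for each of the 4 categories: 372/4 = 93.
cat           O        E   (O−E)²/E
left        100       93     0.5269
straight     91       93     0.0430
right       100       93     0.5269
U-turn       81       93     1.5484
Sum = 2.645

2.645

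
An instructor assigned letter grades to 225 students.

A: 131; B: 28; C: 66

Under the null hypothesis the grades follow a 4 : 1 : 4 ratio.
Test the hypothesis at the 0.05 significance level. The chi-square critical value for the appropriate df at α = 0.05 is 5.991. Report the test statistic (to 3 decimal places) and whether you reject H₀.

Ratio total = 9. Expected counts: 225×4/9 = 100, 225×1/9 = 25, 225×4/9 = 100.
cat         O        E   (O−E)²/E
A         131      100     9.6100
B          28       25     0.3600
C          66      100    11.5600
Sum = 21.530
df = 2. Since 21.530 > 5.991, we reject H₀.

21.530; reject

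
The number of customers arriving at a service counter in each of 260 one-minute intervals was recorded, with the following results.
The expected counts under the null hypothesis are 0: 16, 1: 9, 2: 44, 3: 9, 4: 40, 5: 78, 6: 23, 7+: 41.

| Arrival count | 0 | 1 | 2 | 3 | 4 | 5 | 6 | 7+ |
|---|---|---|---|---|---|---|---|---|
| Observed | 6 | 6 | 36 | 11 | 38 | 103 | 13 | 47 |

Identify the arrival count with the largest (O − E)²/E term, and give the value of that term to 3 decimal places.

5, 8.013

cat         O        E   (O−E)²/E
0           6       16     6.2500
1           6        9     1.0000
2          36       44     1.4545
3          11        9     0.4444
4          38       40     0.1000
5         103       78     8.0128
6          13       23     4.3478
7+         47       41     0.8780
The largest term is for 5: 8.013.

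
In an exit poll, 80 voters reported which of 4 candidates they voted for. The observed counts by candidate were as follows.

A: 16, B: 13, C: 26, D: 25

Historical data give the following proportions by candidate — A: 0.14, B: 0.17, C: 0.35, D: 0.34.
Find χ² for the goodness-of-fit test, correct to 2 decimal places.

Expected counts E_i = n·p_i: 80×0.14 = 11.2, 80×0.17 = 13.6, 80×0.35 = 28, 80×0.34 = 27.2.
χ² = (16−11.2)²/11.2 + (13−13.6)²/13.6 + (26−28)²/28 + (25−27.2)²/27.2
   = 2.057 + 0.026 + 0.143 + 0.178
Sum = 2.40

2.40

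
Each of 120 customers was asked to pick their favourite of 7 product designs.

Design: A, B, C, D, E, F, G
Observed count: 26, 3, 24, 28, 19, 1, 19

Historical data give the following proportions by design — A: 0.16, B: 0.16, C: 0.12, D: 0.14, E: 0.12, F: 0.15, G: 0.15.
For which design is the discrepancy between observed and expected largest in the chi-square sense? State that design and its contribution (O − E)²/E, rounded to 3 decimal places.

Expected counts E_i = n·p_i: 120×0.16 = 19.2, 120×0.16 = 19.2, 120×0.12 = 14.4, 120×0.14 = 16.8, 120×0.12 = 14.4, 120×0.15 = 18, 120×0.15 = 18.
cat         O        E   (O−E)²/E
A          26     19.2     2.4083
B           3     19.2    13.6688
C          24     14.4     6.4000
D          28     16.8     7.4667
E          19     14.4     1.4694
F           1       18    16.0556
G          19       18     0.0556
The largest term is for F: 16.056.

F, 16.056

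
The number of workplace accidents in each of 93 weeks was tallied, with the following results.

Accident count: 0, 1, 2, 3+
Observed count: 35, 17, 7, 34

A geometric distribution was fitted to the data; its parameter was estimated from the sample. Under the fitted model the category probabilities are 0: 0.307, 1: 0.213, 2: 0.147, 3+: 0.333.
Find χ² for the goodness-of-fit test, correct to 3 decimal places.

5.407

Expected counts E_i = n·p_i: 93×0.307 = 28.551, 93×0.213 = 19.809, 93×0.147 = 13.671, 93×0.333 = 30.969.
χ² = (35−28.551)²/28.551 + (17−19.809)²/19.809 + (7−13.671)²/13.671 + (34−30.969)²/30.969
   = 1.4567 + 0.3983 + 3.2552 + 0.2967
Sum = 5.407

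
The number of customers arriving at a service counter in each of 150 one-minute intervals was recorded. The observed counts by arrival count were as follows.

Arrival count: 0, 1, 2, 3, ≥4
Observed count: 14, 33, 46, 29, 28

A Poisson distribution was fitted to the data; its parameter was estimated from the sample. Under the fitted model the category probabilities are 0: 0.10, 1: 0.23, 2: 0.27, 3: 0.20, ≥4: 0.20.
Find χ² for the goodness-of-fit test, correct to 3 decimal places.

Expected counts E_i = n·p_i: 150×0.10 = 15, 150×0.23 = 34.5, 150×0.27 = 40.5, 150×0.20 = 30, 150×0.20 = 30.
0: (14 − 15)²/15 = 1/15 = 0.0667
1: (33 − 34.5)²/34.5 = 2.25/34.5 = 0.0652
2: (46 − 40.5)²/40.5 = 30.25/40.5 = 0.7469
3: (29 − 30)²/30 = 1/30 = 0.0333
≥4: (28 − 30)²/30 = 4/30 = 0.1333
Sum = 1.045

1.045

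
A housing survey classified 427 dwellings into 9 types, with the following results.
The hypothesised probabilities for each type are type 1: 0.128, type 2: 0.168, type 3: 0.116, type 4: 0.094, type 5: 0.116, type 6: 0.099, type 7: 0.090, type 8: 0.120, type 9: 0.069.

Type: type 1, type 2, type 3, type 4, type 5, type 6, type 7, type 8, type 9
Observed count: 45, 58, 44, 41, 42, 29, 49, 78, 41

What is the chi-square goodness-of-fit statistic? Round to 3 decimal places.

Expected counts E_i = n·p_i: 427×0.128 = 54.656, 427×0.168 = 71.736, 427×0.116 = 49.532, 427×0.094 = 40.138, 427×0.116 = 49.532, 427×0.099 = 42.273, 427×0.090 = 38.43, 427×0.120 = 51.24, 427×0.069 = 29.463.
cat         O        E   (O−E)²/E
type 1     45   54.656     1.7059
type 2     58   71.736     2.6302
type 3     44   49.532     0.6178
type 4     41   40.138     0.0185
type 5     42   49.532     1.1453
type 6     29   42.273     4.1675
type 7     49    38.43     2.9072
type 8     78    51.24    13.9754
type 9     41   29.463     4.5176
Sum = 31.685

31.685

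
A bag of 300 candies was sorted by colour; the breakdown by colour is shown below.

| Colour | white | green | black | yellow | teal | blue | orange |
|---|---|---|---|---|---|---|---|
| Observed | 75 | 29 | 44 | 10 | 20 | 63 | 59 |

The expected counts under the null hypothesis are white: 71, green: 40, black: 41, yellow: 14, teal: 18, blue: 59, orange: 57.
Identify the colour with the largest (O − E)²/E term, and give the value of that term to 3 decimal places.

χ² = (75−71)²/71 + (29−40)²/40 + (44−41)²/41 + (10−14)²/14 + (20−18)²/18 + (63−59)²/59 + (59−57)²/57
   = 0.2254 + 3.0250 + 0.2195 + 1.1429 + 0.2222 + 0.2712 + 0.0702
The largest term is for green: 3.025.

green, 3.025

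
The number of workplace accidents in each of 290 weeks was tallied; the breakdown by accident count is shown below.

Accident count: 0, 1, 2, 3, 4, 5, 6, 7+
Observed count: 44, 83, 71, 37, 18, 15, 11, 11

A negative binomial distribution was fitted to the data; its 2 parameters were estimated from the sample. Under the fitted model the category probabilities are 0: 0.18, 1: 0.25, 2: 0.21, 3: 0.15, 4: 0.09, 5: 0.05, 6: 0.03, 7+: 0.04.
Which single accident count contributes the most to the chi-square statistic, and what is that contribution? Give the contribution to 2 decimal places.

4, 2.51

Expected counts E_i = n·p_i: 290×0.18 = 52.2, 290×0.25 = 72.5, 290×0.21 = 60.9, 290×0.15 = 43.5, 290×0.09 = 26.1, 290×0.05 = 14.5, 290×0.03 = 8.7, 290×0.04 = 11.6.
0: (44 − 52.2)²/52.2 = 67.24/52.2 = 1.288
1: (83 − 72.5)²/72.5 = 110.25/72.5 = 1.521
2: (71 − 60.9)²/60.9 = 102.01/60.9 = 1.675
3: (37 − 43.5)²/43.5 = 42.25/43.5 = 0.971
4: (18 − 26.1)²/26.1 = 65.61/26.1 = 2.514
5: (15 − 14.5)²/14.5 = 0.25/14.5 = 0.017
6: (11 − 8.7)²/8.7 = 5.29/8.7 = 0.608
7+: (11 − 11.6)²/11.6 = 0.36/11.6 = 0.031
The largest term is for 4: 2.51.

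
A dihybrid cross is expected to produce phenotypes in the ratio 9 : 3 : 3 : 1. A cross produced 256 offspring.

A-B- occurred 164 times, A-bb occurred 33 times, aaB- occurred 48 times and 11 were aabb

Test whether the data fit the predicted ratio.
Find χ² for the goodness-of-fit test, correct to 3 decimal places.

9.028

Ratio total = 16. Expected counts: 256×9/16 = 144, 256×3/16 = 48, 256×3/16 = 48, 256×1/16 = 16.
cat         O        E   (O−E)²/E
A-B-      164      144     2.7778
A-bb       33       48     4.6875
aaB-       48       48     0.0000
aabb       11       16     1.5625
Sum = 9.028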